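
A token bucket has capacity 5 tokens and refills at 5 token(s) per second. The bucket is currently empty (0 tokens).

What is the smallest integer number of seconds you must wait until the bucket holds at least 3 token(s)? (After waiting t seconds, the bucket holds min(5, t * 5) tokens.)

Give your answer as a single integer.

Need t * 5 >= 3, so t >= 3/5.
Smallest integer t = ceil(3/5) = 1.

Answer: 1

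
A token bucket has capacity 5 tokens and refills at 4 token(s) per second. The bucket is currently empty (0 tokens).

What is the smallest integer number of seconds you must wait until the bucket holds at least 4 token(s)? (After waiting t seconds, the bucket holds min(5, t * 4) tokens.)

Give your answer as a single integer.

Need t * 4 >= 4, so t >= 4/4.
Smallest integer t = ceil(4/4) = 1.

Answer: 1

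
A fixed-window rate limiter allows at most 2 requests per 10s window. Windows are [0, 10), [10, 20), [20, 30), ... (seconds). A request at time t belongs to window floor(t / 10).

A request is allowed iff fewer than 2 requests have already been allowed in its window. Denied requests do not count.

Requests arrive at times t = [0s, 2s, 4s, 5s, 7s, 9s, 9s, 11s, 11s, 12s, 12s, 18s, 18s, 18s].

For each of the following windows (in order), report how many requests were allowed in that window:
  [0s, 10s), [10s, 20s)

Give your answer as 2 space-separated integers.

Answer: 2 2

Derivation:
Processing requests:
  req#1 t=0s (window 0): ALLOW
  req#2 t=2s (window 0): ALLOW
  req#3 t=4s (window 0): DENY
  req#4 t=5s (window 0): DENY
  req#5 t=7s (window 0): DENY
  req#6 t=9s (window 0): DENY
  req#7 t=9s (window 0): DENY
  req#8 t=11s (window 1): ALLOW
  req#9 t=11s (window 1): ALLOW
  req#10 t=12s (window 1): DENY
  req#11 t=12s (window 1): DENY
  req#12 t=18s (window 1): DENY
  req#13 t=18s (window 1): DENY
  req#14 t=18s (window 1): DENY

Allowed counts by window: 2 2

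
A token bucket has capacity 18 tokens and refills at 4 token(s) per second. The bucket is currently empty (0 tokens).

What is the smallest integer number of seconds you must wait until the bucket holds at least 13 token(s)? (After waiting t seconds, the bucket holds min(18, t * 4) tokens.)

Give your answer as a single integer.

Answer: 4

Derivation:
Need t * 4 >= 13, so t >= 13/4.
Smallest integer t = ceil(13/4) = 4.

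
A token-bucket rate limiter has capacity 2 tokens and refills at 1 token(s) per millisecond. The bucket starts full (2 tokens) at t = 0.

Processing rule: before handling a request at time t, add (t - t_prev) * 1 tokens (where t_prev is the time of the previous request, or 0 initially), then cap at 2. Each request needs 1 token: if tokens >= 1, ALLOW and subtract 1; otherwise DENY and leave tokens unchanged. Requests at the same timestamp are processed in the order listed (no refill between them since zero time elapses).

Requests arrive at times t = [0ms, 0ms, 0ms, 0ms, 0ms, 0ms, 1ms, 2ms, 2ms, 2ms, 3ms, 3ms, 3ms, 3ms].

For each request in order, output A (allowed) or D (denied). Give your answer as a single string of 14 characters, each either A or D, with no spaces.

Answer: AADDDDAADDADDD

Derivation:
Simulating step by step:
  req#1 t=0ms: ALLOW
  req#2 t=0ms: ALLOW
  req#3 t=0ms: DENY
  req#4 t=0ms: DENY
  req#5 t=0ms: DENY
  req#6 t=0ms: DENY
  req#7 t=1ms: ALLOW
  req#8 t=2ms: ALLOW
  req#9 t=2ms: DENY
  req#10 t=2ms: DENY
  req#11 t=3ms: ALLOW
  req#12 t=3ms: DENY
  req#13 t=3ms: DENY
  req#14 t=3ms: DENY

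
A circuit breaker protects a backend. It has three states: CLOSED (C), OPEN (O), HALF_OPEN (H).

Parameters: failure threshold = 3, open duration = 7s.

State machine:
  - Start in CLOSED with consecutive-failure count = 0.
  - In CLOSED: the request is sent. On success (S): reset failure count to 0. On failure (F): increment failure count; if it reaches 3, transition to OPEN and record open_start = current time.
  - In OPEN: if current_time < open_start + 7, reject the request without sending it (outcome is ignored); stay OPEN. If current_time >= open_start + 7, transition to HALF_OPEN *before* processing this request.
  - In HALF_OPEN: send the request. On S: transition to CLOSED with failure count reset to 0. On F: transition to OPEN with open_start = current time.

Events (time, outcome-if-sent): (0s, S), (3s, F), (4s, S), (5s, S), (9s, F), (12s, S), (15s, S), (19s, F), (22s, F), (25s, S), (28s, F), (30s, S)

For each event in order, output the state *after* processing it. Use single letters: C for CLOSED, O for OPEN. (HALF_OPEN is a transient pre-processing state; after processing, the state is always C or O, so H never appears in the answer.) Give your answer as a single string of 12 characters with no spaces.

Answer: CCCCCCCCCCCC

Derivation:
State after each event:
  event#1 t=0s outcome=S: state=CLOSED
  event#2 t=3s outcome=F: state=CLOSED
  event#3 t=4s outcome=S: state=CLOSED
  event#4 t=5s outcome=S: state=CLOSED
  event#5 t=9s outcome=F: state=CLOSED
  event#6 t=12s outcome=S: state=CLOSED
  event#7 t=15s outcome=S: state=CLOSED
  event#8 t=19s outcome=F: state=CLOSED
  event#9 t=22s outcome=F: state=CLOSED
  event#10 t=25s outcome=S: state=CLOSED
  event#11 t=28s outcome=F: state=CLOSED
  event#12 t=30s outcome=S: state=CLOSED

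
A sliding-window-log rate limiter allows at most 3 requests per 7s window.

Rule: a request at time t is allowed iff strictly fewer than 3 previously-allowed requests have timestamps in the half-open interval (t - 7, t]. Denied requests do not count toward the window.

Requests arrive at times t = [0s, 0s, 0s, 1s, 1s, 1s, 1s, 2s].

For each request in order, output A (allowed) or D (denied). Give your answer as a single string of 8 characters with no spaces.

Answer: AAADDDDD

Derivation:
Tracking allowed requests in the window:
  req#1 t=0s: ALLOW
  req#2 t=0s: ALLOW
  req#3 t=0s: ALLOW
  req#4 t=1s: DENY
  req#5 t=1s: DENY
  req#6 t=1s: DENY
  req#7 t=1s: DENY
  req#8 t=2s: DENY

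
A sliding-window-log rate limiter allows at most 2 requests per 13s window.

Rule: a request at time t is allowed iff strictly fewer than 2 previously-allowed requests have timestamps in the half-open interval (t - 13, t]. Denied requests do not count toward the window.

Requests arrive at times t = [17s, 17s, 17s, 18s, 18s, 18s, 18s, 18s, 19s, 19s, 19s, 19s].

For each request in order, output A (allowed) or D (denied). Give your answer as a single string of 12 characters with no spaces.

Answer: AADDDDDDDDDD

Derivation:
Tracking allowed requests in the window:
  req#1 t=17s: ALLOW
  req#2 t=17s: ALLOW
  req#3 t=17s: DENY
  req#4 t=18s: DENY
  req#5 t=18s: DENY
  req#6 t=18s: DENY
  req#7 t=18s: DENY
  req#8 t=18s: DENY
  req#9 t=19s: DENY
  req#10 t=19s: DENY
  req#11 t=19s: DENY
  req#12 t=19s: DENY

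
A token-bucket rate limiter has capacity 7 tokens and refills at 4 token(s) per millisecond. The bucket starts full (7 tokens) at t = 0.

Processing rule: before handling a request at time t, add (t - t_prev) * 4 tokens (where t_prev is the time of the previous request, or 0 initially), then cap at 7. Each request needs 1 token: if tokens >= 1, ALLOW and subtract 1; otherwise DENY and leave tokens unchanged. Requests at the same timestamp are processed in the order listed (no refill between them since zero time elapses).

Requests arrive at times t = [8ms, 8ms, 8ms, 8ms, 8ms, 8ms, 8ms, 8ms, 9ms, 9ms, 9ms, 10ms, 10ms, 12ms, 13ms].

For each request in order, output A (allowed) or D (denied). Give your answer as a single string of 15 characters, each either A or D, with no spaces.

Simulating step by step:
  req#1 t=8ms: ALLOW
  req#2 t=8ms: ALLOW
  req#3 t=8ms: ALLOW
  req#4 t=8ms: ALLOW
  req#5 t=8ms: ALLOW
  req#6 t=8ms: ALLOW
  req#7 t=8ms: ALLOW
  req#8 t=8ms: DENY
  req#9 t=9ms: ALLOW
  req#10 t=9ms: ALLOW
  req#11 t=9ms: ALLOW
  req#12 t=10ms: ALLOW
  req#13 t=10ms: ALLOW
  req#14 t=12ms: ALLOW
  req#15 t=13ms: ALLOW

Answer: AAAAAAADAAAAAAA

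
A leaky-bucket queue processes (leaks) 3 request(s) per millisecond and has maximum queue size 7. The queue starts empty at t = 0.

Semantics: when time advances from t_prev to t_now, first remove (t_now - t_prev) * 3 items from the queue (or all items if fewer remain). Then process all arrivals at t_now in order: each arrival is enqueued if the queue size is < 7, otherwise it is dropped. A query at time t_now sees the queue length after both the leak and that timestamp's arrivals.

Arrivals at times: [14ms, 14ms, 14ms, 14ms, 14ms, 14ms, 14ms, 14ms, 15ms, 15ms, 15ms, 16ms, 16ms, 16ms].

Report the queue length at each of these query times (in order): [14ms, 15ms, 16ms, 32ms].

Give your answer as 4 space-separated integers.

Answer: 7 7 7 0

Derivation:
Queue lengths at query times:
  query t=14ms: backlog = 7
  query t=15ms: backlog = 7
  query t=16ms: backlog = 7
  query t=32ms: backlog = 0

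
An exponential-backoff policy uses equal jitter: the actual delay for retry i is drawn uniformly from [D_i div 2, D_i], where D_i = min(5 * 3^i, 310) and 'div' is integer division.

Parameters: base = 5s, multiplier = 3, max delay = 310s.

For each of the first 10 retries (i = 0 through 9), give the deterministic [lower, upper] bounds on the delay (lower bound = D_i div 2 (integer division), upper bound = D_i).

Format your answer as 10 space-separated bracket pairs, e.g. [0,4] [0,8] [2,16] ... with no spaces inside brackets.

Computing bounds per retry:
  i=0: D_i=min(5*3^0,310)=5, bounds=[2,5]
  i=1: D_i=min(5*3^1,310)=15, bounds=[7,15]
  i=2: D_i=min(5*3^2,310)=45, bounds=[22,45]
  i=3: D_i=min(5*3^3,310)=135, bounds=[67,135]
  i=4: D_i=min(5*3^4,310)=310, bounds=[155,310]
  i=5: D_i=min(5*3^5,310)=310, bounds=[155,310]
  i=6: D_i=min(5*3^6,310)=310, bounds=[155,310]
  i=7: D_i=min(5*3^7,310)=310, bounds=[155,310]
  i=8: D_i=min(5*3^8,310)=310, bounds=[155,310]
  i=9: D_i=min(5*3^9,310)=310, bounds=[155,310]

Answer: [2,5] [7,15] [22,45] [67,135] [155,310] [155,310] [155,310] [155,310] [155,310] [155,310]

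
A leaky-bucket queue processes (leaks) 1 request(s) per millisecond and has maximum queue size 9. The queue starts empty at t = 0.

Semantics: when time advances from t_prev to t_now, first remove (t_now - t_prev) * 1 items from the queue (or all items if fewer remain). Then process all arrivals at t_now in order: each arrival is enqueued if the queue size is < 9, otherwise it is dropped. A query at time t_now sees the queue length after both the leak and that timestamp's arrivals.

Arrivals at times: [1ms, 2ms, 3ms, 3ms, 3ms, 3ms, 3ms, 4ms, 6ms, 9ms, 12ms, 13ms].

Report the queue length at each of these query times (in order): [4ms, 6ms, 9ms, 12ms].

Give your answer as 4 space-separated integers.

Queue lengths at query times:
  query t=4ms: backlog = 5
  query t=6ms: backlog = 4
  query t=9ms: backlog = 2
  query t=12ms: backlog = 1

Answer: 5 4 2 1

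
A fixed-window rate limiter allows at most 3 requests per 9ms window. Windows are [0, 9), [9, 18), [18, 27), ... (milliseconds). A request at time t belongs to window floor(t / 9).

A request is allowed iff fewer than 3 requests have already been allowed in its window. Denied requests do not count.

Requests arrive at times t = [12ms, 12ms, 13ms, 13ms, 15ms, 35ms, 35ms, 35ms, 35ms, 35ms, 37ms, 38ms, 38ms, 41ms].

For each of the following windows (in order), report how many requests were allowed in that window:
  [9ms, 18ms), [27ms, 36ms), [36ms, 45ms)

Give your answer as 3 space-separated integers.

Answer: 3 3 3

Derivation:
Processing requests:
  req#1 t=12ms (window 1): ALLOW
  req#2 t=12ms (window 1): ALLOW
  req#3 t=13ms (window 1): ALLOW
  req#4 t=13ms (window 1): DENY
  req#5 t=15ms (window 1): DENY
  req#6 t=35ms (window 3): ALLOW
  req#7 t=35ms (window 3): ALLOW
  req#8 t=35ms (window 3): ALLOW
  req#9 t=35ms (window 3): DENY
  req#10 t=35ms (window 3): DENY
  req#11 t=37ms (window 4): ALLOW
  req#12 t=38ms (window 4): ALLOW
  req#13 t=38ms (window 4): ALLOW
  req#14 t=41ms (window 4): DENY

Allowed counts by window: 3 3 3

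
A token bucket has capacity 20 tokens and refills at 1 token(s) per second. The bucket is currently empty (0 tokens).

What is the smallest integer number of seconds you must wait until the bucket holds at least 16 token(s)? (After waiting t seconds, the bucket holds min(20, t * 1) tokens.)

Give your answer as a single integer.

Need t * 1 >= 16, so t >= 16/1.
Smallest integer t = ceil(16/1) = 16.

Answer: 16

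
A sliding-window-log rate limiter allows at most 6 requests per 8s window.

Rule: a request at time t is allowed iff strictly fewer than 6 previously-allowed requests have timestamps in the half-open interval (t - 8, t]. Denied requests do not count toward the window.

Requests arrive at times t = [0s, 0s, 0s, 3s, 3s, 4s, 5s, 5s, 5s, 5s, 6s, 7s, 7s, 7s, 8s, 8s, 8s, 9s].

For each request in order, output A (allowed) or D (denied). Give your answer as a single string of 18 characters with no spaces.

Answer: AAAAAADDDDDDDDAAAD

Derivation:
Tracking allowed requests in the window:
  req#1 t=0s: ALLOW
  req#2 t=0s: ALLOW
  req#3 t=0s: ALLOW
  req#4 t=3s: ALLOW
  req#5 t=3s: ALLOW
  req#6 t=4s: ALLOW
  req#7 t=5s: DENY
  req#8 t=5s: DENY
  req#9 t=5s: DENY
  req#10 t=5s: DENY
  req#11 t=6s: DENY
  req#12 t=7s: DENY
  req#13 t=7s: DENY
  req#14 t=7s: DENY
  req#15 t=8s: ALLOW
  req#16 t=8s: ALLOW
  req#17 t=8s: ALLOW
  req#18 t=9s: DENY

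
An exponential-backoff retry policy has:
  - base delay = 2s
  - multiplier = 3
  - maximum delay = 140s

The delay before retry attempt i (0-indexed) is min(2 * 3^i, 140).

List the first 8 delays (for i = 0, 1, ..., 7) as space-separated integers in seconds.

Computing each delay:
  i=0: min(2*3^0, 140) = 2
  i=1: min(2*3^1, 140) = 6
  i=2: min(2*3^2, 140) = 18
  i=3: min(2*3^3, 140) = 54
  i=4: min(2*3^4, 140) = 140
  i=5: min(2*3^5, 140) = 140
  i=6: min(2*3^6, 140) = 140
  i=7: min(2*3^7, 140) = 140

Answer: 2 6 18 54 140 140 140 140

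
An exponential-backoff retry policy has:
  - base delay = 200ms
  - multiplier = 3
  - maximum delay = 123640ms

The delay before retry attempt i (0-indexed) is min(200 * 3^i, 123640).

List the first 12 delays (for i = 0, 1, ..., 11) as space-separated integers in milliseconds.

Computing each delay:
  i=0: min(200*3^0, 123640) = 200
  i=1: min(200*3^1, 123640) = 600
  i=2: min(200*3^2, 123640) = 1800
  i=3: min(200*3^3, 123640) = 5400
  i=4: min(200*3^4, 123640) = 16200
  i=5: min(200*3^5, 123640) = 48600
  i=6: min(200*3^6, 123640) = 123640
  i=7: min(200*3^7, 123640) = 123640
  i=8: min(200*3^8, 123640) = 123640
  i=9: min(200*3^9, 123640) = 123640
  i=10: min(200*3^10, 123640) = 123640
  i=11: min(200*3^11, 123640) = 123640

Answer: 200 600 1800 5400 16200 48600 123640 123640 123640 123640 123640 123640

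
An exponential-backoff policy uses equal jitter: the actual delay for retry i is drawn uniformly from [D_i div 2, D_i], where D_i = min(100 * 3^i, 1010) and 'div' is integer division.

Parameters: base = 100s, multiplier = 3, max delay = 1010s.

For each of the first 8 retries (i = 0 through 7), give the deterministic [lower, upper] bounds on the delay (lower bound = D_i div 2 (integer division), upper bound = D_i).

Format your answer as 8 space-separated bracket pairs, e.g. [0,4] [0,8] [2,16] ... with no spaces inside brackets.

Computing bounds per retry:
  i=0: D_i=min(100*3^0,1010)=100, bounds=[50,100]
  i=1: D_i=min(100*3^1,1010)=300, bounds=[150,300]
  i=2: D_i=min(100*3^2,1010)=900, bounds=[450,900]
  i=3: D_i=min(100*3^3,1010)=1010, bounds=[505,1010]
  i=4: D_i=min(100*3^4,1010)=1010, bounds=[505,1010]
  i=5: D_i=min(100*3^5,1010)=1010, bounds=[505,1010]
  i=6: D_i=min(100*3^6,1010)=1010, bounds=[505,1010]
  i=7: D_i=min(100*3^7,1010)=1010, bounds=[505,1010]

Answer: [50,100] [150,300] [450,900] [505,1010] [505,1010] [505,1010] [505,1010] [505,1010]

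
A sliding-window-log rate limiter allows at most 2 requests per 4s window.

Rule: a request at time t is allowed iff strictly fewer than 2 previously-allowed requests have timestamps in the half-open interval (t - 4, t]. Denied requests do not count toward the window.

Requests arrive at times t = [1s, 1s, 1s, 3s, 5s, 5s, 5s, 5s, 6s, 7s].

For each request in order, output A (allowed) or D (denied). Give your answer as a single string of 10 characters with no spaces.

Answer: AADDAADDDD

Derivation:
Tracking allowed requests in the window:
  req#1 t=1s: ALLOW
  req#2 t=1s: ALLOW
  req#3 t=1s: DENY
  req#4 t=3s: DENY
  req#5 t=5s: ALLOW
  req#6 t=5s: ALLOW
  req#7 t=5s: DENY
  req#8 t=5s: DENY
  req#9 t=6s: DENY
  req#10 t=7s: DENY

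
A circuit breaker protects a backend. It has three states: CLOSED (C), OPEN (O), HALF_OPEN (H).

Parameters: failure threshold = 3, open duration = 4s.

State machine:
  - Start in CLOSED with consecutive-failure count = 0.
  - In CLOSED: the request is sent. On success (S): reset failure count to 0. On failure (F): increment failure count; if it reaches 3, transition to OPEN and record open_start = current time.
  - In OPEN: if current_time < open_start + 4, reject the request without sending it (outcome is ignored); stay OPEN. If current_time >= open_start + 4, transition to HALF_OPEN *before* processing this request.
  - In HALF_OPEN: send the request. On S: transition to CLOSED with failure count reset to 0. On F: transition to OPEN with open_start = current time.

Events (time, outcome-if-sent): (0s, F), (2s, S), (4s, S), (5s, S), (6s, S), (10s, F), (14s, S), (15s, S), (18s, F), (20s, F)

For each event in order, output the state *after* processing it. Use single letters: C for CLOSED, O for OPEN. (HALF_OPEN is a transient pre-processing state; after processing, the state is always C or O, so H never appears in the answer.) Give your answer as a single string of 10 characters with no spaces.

Answer: CCCCCCCCCC

Derivation:
State after each event:
  event#1 t=0s outcome=F: state=CLOSED
  event#2 t=2s outcome=S: state=CLOSED
  event#3 t=4s outcome=S: state=CLOSED
  event#4 t=5s outcome=S: state=CLOSED
  event#5 t=6s outcome=S: state=CLOSED
  event#6 t=10s outcome=F: state=CLOSED
  event#7 t=14s outcome=S: state=CLOSED
  event#8 t=15s outcome=S: state=CLOSED
  event#9 t=18s outcome=F: state=CLOSED
  event#10 t=20s outcome=F: state=CLOSED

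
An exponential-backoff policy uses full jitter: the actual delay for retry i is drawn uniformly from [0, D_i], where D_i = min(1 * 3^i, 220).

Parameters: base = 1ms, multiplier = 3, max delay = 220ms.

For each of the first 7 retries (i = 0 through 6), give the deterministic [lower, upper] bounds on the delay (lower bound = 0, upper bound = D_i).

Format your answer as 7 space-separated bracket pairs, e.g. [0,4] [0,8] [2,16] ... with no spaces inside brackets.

Computing bounds per retry:
  i=0: D_i=min(1*3^0,220)=1, bounds=[0,1]
  i=1: D_i=min(1*3^1,220)=3, bounds=[0,3]
  i=2: D_i=min(1*3^2,220)=9, bounds=[0,9]
  i=3: D_i=min(1*3^3,220)=27, bounds=[0,27]
  i=4: D_i=min(1*3^4,220)=81, bounds=[0,81]
  i=5: D_i=min(1*3^5,220)=220, bounds=[0,220]
  i=6: D_i=min(1*3^6,220)=220, bounds=[0,220]

Answer: [0,1] [0,3] [0,9] [0,27] [0,81] [0,220] [0,220]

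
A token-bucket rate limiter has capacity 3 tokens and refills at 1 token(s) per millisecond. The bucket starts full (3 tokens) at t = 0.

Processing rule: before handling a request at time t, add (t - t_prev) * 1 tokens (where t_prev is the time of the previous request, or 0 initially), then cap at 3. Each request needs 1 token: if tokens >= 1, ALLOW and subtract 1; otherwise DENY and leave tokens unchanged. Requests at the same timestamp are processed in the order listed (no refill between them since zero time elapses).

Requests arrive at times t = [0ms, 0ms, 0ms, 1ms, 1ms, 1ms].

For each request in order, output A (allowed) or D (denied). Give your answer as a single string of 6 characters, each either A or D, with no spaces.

Simulating step by step:
  req#1 t=0ms: ALLOW
  req#2 t=0ms: ALLOW
  req#3 t=0ms: ALLOW
  req#4 t=1ms: ALLOW
  req#5 t=1ms: DENY
  req#6 t=1ms: DENY

Answer: AAAADD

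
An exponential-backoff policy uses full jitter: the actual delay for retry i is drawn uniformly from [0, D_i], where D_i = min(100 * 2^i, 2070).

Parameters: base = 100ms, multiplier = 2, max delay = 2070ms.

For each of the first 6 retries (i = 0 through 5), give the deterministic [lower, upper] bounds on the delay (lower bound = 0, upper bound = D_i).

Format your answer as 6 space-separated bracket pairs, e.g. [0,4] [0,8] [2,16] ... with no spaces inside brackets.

Answer: [0,100] [0,200] [0,400] [0,800] [0,1600] [0,2070]

Derivation:
Computing bounds per retry:
  i=0: D_i=min(100*2^0,2070)=100, bounds=[0,100]
  i=1: D_i=min(100*2^1,2070)=200, bounds=[0,200]
  i=2: D_i=min(100*2^2,2070)=400, bounds=[0,400]
  i=3: D_i=min(100*2^3,2070)=800, bounds=[0,800]
  i=4: D_i=min(100*2^4,2070)=1600, bounds=[0,1600]
  i=5: D_i=min(100*2^5,2070)=2070, bounds=[0,2070]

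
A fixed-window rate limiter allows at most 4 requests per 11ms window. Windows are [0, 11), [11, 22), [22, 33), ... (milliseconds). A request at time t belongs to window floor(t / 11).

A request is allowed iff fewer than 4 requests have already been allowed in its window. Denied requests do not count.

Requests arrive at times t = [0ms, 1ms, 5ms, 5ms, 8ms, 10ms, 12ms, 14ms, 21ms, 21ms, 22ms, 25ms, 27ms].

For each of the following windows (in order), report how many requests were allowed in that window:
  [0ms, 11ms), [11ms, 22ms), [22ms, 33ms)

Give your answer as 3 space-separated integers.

Answer: 4 4 3

Derivation:
Processing requests:
  req#1 t=0ms (window 0): ALLOW
  req#2 t=1ms (window 0): ALLOW
  req#3 t=5ms (window 0): ALLOW
  req#4 t=5ms (window 0): ALLOW
  req#5 t=8ms (window 0): DENY
  req#6 t=10ms (window 0): DENY
  req#7 t=12ms (window 1): ALLOW
  req#8 t=14ms (window 1): ALLOW
  req#9 t=21ms (window 1): ALLOW
  req#10 t=21ms (window 1): ALLOW
  req#11 t=22ms (window 2): ALLOW
  req#12 t=25ms (window 2): ALLOW
  req#13 t=27ms (window 2): ALLOW

Allowed counts by window: 4 4 3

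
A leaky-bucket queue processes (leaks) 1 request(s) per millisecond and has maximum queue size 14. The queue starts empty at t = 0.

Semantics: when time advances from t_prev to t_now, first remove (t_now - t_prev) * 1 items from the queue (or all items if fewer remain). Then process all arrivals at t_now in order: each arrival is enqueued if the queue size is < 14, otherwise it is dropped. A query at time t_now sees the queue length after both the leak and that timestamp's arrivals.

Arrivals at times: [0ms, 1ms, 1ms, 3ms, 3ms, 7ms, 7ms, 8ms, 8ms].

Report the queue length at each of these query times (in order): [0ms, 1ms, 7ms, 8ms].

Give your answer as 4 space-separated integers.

Queue lengths at query times:
  query t=0ms: backlog = 1
  query t=1ms: backlog = 2
  query t=7ms: backlog = 2
  query t=8ms: backlog = 3

Answer: 1 2 2 3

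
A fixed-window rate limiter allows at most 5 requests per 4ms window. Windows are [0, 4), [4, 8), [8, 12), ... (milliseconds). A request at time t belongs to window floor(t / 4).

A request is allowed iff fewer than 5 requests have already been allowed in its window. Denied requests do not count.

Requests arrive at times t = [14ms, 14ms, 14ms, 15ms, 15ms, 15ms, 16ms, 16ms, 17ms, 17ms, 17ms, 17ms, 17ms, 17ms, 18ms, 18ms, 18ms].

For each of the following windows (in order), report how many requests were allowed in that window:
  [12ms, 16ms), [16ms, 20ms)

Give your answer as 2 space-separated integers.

Processing requests:
  req#1 t=14ms (window 3): ALLOW
  req#2 t=14ms (window 3): ALLOW
  req#3 t=14ms (window 3): ALLOW
  req#4 t=15ms (window 3): ALLOW
  req#5 t=15ms (window 3): ALLOW
  req#6 t=15ms (window 3): DENY
  req#7 t=16ms (window 4): ALLOW
  req#8 t=16ms (window 4): ALLOW
  req#9 t=17ms (window 4): ALLOW
  req#10 t=17ms (window 4): ALLOW
  req#11 t=17ms (window 4): ALLOW
  req#12 t=17ms (window 4): DENY
  req#13 t=17ms (window 4): DENY
  req#14 t=17ms (window 4): DENY
  req#15 t=18ms (window 4): DENY
  req#16 t=18ms (window 4): DENY
  req#17 t=18ms (window 4): DENY

Allowed counts by window: 5 5

Answer: 5 5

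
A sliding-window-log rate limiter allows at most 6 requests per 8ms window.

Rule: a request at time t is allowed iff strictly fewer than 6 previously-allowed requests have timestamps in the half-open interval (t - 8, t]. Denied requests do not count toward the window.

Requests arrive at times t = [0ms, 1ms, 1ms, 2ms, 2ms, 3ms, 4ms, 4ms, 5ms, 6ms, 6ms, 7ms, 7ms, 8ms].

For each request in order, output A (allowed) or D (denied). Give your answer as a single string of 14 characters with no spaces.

Tracking allowed requests in the window:
  req#1 t=0ms: ALLOW
  req#2 t=1ms: ALLOW
  req#3 t=1ms: ALLOW
  req#4 t=2ms: ALLOW
  req#5 t=2ms: ALLOW
  req#6 t=3ms: ALLOW
  req#7 t=4ms: DENY
  req#8 t=4ms: DENY
  req#9 t=5ms: DENY
  req#10 t=6ms: DENY
  req#11 t=6ms: DENY
  req#12 t=7ms: DENY
  req#13 t=7ms: DENY
  req#14 t=8ms: ALLOW

Answer: AAAAAADDDDDDDA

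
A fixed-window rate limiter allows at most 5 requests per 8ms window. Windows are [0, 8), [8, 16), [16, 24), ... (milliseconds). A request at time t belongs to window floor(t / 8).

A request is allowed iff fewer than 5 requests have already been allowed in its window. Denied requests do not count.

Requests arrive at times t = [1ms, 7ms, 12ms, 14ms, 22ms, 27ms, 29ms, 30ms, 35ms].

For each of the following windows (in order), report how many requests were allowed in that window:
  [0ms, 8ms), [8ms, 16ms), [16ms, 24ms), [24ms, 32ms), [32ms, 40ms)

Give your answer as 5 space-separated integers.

Answer: 2 2 1 3 1

Derivation:
Processing requests:
  req#1 t=1ms (window 0): ALLOW
  req#2 t=7ms (window 0): ALLOW
  req#3 t=12ms (window 1): ALLOW
  req#4 t=14ms (window 1): ALLOW
  req#5 t=22ms (window 2): ALLOW
  req#6 t=27ms (window 3): ALLOW
  req#7 t=29ms (window 3): ALLOW
  req#8 t=30ms (window 3): ALLOW
  req#9 t=35ms (window 4): ALLOW

Allowed counts by window: 2 2 1 3 1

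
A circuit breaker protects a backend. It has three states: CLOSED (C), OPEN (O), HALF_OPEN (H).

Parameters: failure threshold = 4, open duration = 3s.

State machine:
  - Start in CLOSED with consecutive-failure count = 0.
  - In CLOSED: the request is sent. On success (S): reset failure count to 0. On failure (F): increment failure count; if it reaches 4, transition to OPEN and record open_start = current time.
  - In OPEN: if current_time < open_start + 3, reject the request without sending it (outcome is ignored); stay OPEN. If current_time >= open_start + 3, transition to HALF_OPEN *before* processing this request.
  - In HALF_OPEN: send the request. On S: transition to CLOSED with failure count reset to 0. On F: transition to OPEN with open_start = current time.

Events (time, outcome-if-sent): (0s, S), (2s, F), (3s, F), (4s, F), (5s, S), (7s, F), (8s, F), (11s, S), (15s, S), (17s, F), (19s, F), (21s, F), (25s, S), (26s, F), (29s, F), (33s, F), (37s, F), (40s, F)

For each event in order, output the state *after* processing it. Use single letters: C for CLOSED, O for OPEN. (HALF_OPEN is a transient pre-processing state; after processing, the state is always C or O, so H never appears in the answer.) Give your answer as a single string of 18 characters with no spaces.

Answer: CCCCCCCCCCCCCCCCOO

Derivation:
State after each event:
  event#1 t=0s outcome=S: state=CLOSED
  event#2 t=2s outcome=F: state=CLOSED
  event#3 t=3s outcome=F: state=CLOSED
  event#4 t=4s outcome=F: state=CLOSED
  event#5 t=5s outcome=S: state=CLOSED
  event#6 t=7s outcome=F: state=CLOSED
  event#7 t=8s outcome=F: state=CLOSED
  event#8 t=11s outcome=S: state=CLOSED
  event#9 t=15s outcome=S: state=CLOSED
  event#10 t=17s outcome=F: state=CLOSED
  event#11 t=19s outcome=F: state=CLOSED
  event#12 t=21s outcome=F: state=CLOSED
  event#13 t=25s outcome=S: state=CLOSED
  event#14 t=26s outcome=F: state=CLOSED
  event#15 t=29s outcome=F: state=CLOSED
  event#16 t=33s outcome=F: state=CLOSED
  event#17 t=37s outcome=F: state=OPEN
  event#18 t=40s outcome=F: state=OPEN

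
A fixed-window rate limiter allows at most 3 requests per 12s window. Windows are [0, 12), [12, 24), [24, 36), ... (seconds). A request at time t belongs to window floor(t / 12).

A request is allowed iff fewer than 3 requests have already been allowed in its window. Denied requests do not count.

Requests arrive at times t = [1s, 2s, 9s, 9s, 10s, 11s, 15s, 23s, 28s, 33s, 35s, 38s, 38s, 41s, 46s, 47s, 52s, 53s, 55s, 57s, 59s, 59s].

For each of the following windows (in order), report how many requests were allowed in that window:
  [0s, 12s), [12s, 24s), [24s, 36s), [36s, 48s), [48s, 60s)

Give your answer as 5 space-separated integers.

Answer: 3 2 3 3 3

Derivation:
Processing requests:
  req#1 t=1s (window 0): ALLOW
  req#2 t=2s (window 0): ALLOW
  req#3 t=9s (window 0): ALLOW
  req#4 t=9s (window 0): DENY
  req#5 t=10s (window 0): DENY
  req#6 t=11s (window 0): DENY
  req#7 t=15s (window 1): ALLOW
  req#8 t=23s (window 1): ALLOW
  req#9 t=28s (window 2): ALLOW
  req#10 t=33s (window 2): ALLOW
  req#11 t=35s (window 2): ALLOW
  req#12 t=38s (window 3): ALLOW
  req#13 t=38s (window 3): ALLOW
  req#14 t=41s (window 3): ALLOW
  req#15 t=46s (window 3): DENY
  req#16 t=47s (window 3): DENY
  req#17 t=52s (window 4): ALLOW
  req#18 t=53s (window 4): ALLOW
  req#19 t=55s (window 4): ALLOW
  req#20 t=57s (window 4): DENY
  req#21 t=59s (window 4): DENY
  req#22 t=59s (window 4): DENY

Allowed counts by window: 3 2 3 3 3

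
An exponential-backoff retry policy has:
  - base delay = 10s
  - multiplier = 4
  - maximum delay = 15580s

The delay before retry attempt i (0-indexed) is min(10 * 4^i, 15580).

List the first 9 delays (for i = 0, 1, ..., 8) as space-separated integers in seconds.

Answer: 10 40 160 640 2560 10240 15580 15580 15580

Derivation:
Computing each delay:
  i=0: min(10*4^0, 15580) = 10
  i=1: min(10*4^1, 15580) = 40
  i=2: min(10*4^2, 15580) = 160
  i=3: min(10*4^3, 15580) = 640
  i=4: min(10*4^4, 15580) = 2560
  i=5: min(10*4^5, 15580) = 10240
  i=6: min(10*4^6, 15580) = 15580
  i=7: min(10*4^7, 15580) = 15580
  i=8: min(10*4^8, 15580) = 15580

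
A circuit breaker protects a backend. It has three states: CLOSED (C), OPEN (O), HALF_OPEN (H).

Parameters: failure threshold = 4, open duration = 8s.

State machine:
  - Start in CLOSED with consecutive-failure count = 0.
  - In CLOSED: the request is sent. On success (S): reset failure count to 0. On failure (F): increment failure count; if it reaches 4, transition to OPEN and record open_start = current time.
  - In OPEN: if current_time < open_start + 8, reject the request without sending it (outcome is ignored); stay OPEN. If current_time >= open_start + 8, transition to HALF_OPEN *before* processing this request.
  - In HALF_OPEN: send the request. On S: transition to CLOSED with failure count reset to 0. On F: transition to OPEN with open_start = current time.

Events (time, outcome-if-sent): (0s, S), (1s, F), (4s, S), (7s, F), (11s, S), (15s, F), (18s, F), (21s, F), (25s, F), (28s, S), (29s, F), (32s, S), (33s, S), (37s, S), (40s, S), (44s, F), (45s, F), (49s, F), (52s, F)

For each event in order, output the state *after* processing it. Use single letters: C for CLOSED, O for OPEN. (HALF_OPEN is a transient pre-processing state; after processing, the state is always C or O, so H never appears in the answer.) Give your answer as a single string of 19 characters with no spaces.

Answer: CCCCCCCCOOOOCCCCCCO

Derivation:
State after each event:
  event#1 t=0s outcome=S: state=CLOSED
  event#2 t=1s outcome=F: state=CLOSED
  event#3 t=4s outcome=S: state=CLOSED
  event#4 t=7s outcome=F: state=CLOSED
  event#5 t=11s outcome=S: state=CLOSED
  event#6 t=15s outcome=F: state=CLOSED
  event#7 t=18s outcome=F: state=CLOSED
  event#8 t=21s outcome=F: state=CLOSED
  event#9 t=25s outcome=F: state=OPEN
  event#10 t=28s outcome=S: state=OPEN
  event#11 t=29s outcome=F: state=OPEN
  event#12 t=32s outcome=S: state=OPEN
  event#13 t=33s outcome=S: state=CLOSED
  event#14 t=37s outcome=S: state=CLOSED
  event#15 t=40s outcome=S: state=CLOSED
  event#16 t=44s outcome=F: state=CLOSED
  event#17 t=45s outcome=F: state=CLOSED
  event#18 t=49s outcome=F: state=CLOSED
  event#19 t=52s outcome=F: state=OPEN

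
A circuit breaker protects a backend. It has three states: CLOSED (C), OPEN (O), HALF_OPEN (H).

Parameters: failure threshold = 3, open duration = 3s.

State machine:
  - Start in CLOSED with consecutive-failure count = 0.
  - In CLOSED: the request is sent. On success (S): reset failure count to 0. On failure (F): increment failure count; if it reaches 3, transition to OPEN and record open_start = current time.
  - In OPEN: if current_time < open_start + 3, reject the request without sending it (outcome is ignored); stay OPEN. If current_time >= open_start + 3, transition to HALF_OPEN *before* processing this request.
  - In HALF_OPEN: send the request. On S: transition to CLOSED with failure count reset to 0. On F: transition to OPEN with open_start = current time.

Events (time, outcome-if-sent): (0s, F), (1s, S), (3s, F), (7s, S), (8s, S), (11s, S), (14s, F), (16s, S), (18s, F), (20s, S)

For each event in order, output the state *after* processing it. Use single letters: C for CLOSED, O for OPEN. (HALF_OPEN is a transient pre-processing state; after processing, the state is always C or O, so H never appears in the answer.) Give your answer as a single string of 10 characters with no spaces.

State after each event:
  event#1 t=0s outcome=F: state=CLOSED
  event#2 t=1s outcome=S: state=CLOSED
  event#3 t=3s outcome=F: state=CLOSED
  event#4 t=7s outcome=S: state=CLOSED
  event#5 t=8s outcome=S: state=CLOSED
  event#6 t=11s outcome=S: state=CLOSED
  event#7 t=14s outcome=F: state=CLOSED
  event#8 t=16s outcome=S: state=CLOSED
  event#9 t=18s outcome=F: state=CLOSED
  event#10 t=20s outcome=S: state=CLOSED

Answer: CCCCCCCCCC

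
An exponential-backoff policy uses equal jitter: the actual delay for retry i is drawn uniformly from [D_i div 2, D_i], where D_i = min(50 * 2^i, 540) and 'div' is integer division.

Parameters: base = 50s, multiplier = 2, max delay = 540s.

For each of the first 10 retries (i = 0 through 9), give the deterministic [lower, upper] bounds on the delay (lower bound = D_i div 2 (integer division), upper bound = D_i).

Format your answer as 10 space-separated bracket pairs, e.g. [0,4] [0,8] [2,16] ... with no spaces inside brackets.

Computing bounds per retry:
  i=0: D_i=min(50*2^0,540)=50, bounds=[25,50]
  i=1: D_i=min(50*2^1,540)=100, bounds=[50,100]
  i=2: D_i=min(50*2^2,540)=200, bounds=[100,200]
  i=3: D_i=min(50*2^3,540)=400, bounds=[200,400]
  i=4: D_i=min(50*2^4,540)=540, bounds=[270,540]
  i=5: D_i=min(50*2^5,540)=540, bounds=[270,540]
  i=6: D_i=min(50*2^6,540)=540, bounds=[270,540]
  i=7: D_i=min(50*2^7,540)=540, bounds=[270,540]
  i=8: D_i=min(50*2^8,540)=540, bounds=[270,540]
  i=9: D_i=min(50*2^9,540)=540, bounds=[270,540]

Answer: [25,50] [50,100] [100,200] [200,400] [270,540] [270,540] [270,540] [270,540] [270,540] [270,540]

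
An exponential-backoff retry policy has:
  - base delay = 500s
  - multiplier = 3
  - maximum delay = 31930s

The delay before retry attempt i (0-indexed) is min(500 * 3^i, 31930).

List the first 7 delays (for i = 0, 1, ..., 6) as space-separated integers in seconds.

Computing each delay:
  i=0: min(500*3^0, 31930) = 500
  i=1: min(500*3^1, 31930) = 1500
  i=2: min(500*3^2, 31930) = 4500
  i=3: min(500*3^3, 31930) = 13500
  i=4: min(500*3^4, 31930) = 31930
  i=5: min(500*3^5, 31930) = 31930
  i=6: min(500*3^6, 31930) = 31930

Answer: 500 1500 4500 13500 31930 31930 31930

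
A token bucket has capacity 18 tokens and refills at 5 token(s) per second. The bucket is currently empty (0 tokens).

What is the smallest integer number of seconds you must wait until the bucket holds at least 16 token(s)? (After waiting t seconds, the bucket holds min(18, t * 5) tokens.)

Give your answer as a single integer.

Need t * 5 >= 16, so t >= 16/5.
Smallest integer t = ceil(16/5) = 4.

Answer: 4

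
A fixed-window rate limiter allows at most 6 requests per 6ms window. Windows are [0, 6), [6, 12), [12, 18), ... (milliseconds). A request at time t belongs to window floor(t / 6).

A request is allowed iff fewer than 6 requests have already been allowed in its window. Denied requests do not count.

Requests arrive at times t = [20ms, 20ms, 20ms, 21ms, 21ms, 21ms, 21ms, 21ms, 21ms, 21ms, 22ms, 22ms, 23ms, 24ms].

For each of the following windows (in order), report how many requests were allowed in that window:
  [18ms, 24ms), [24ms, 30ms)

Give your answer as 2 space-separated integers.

Answer: 6 1

Derivation:
Processing requests:
  req#1 t=20ms (window 3): ALLOW
  req#2 t=20ms (window 3): ALLOW
  req#3 t=20ms (window 3): ALLOW
  req#4 t=21ms (window 3): ALLOW
  req#5 t=21ms (window 3): ALLOW
  req#6 t=21ms (window 3): ALLOW
  req#7 t=21ms (window 3): DENY
  req#8 t=21ms (window 3): DENY
  req#9 t=21ms (window 3): DENY
  req#10 t=21ms (window 3): DENY
  req#11 t=22ms (window 3): DENY
  req#12 t=22ms (window 3): DENY
  req#13 t=23ms (window 3): DENY
  req#14 t=24ms (window 4): ALLOW

Allowed counts by window: 6 1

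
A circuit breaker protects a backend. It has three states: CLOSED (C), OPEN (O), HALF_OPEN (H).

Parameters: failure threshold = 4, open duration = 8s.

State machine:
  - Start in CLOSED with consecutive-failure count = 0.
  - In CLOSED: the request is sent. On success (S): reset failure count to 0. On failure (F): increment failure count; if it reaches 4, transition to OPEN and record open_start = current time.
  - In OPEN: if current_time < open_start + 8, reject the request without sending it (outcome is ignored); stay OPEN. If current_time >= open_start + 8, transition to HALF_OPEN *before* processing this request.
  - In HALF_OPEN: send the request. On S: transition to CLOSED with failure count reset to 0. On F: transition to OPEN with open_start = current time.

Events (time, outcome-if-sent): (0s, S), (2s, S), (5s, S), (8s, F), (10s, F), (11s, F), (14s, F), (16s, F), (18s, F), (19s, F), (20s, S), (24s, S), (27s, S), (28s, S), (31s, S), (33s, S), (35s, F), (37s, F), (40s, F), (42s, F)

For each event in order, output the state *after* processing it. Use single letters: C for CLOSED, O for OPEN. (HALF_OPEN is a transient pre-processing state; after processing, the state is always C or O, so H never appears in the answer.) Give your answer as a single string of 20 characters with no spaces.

Answer: CCCCCCOOOOOCCCCCCCCO

Derivation:
State after each event:
  event#1 t=0s outcome=S: state=CLOSED
  event#2 t=2s outcome=S: state=CLOSED
  event#3 t=5s outcome=S: state=CLOSED
  event#4 t=8s outcome=F: state=CLOSED
  event#5 t=10s outcome=F: state=CLOSED
  event#6 t=11s outcome=F: state=CLOSED
  event#7 t=14s outcome=F: state=OPEN
  event#8 t=16s outcome=F: state=OPEN
  event#9 t=18s outcome=F: state=OPEN
  event#10 t=19s outcome=F: state=OPEN
  event#11 t=20s outcome=S: state=OPEN
  event#12 t=24s outcome=S: state=CLOSED
  event#13 t=27s outcome=S: state=CLOSED
  event#14 t=28s outcome=S: state=CLOSED
  event#15 t=31s outcome=S: state=CLOSED
  event#16 t=33s outcome=S: state=CLOSED
  event#17 t=35s outcome=F: state=CLOSED
  event#18 t=37s outcome=F: state=CLOSED
  event#19 t=40s outcome=F: state=CLOSED
  event#20 t=42s outcome=F: state=OPEN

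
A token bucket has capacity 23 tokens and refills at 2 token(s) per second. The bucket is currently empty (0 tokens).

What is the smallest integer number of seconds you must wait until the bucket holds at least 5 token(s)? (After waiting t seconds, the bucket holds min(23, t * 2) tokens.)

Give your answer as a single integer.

Answer: 3

Derivation:
Need t * 2 >= 5, so t >= 5/2.
Smallest integer t = ceil(5/2) = 3.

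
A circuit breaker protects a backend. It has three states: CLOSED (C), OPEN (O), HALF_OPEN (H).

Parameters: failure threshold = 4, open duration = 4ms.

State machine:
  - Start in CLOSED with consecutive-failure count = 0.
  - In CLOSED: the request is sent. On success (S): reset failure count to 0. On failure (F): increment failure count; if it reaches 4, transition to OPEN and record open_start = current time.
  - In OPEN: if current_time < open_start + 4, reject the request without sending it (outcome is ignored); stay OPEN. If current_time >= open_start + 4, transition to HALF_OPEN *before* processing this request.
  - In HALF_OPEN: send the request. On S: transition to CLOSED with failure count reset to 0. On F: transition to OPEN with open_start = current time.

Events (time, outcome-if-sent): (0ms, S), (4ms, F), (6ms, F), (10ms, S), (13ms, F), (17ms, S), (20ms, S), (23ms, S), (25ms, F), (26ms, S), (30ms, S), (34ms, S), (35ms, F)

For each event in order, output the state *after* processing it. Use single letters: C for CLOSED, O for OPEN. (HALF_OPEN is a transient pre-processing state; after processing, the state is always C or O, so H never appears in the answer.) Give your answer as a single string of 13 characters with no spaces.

State after each event:
  event#1 t=0ms outcome=S: state=CLOSED
  event#2 t=4ms outcome=F: state=CLOSED
  event#3 t=6ms outcome=F: state=CLOSED
  event#4 t=10ms outcome=S: state=CLOSED
  event#5 t=13ms outcome=F: state=CLOSED
  event#6 t=17ms outcome=S: state=CLOSED
  event#7 t=20ms outcome=S: state=CLOSED
  event#8 t=23ms outcome=S: state=CLOSED
  event#9 t=25ms outcome=F: state=CLOSED
  event#10 t=26ms outcome=S: state=CLOSED
  event#11 t=30ms outcome=S: state=CLOSED
  event#12 t=34ms outcome=S: state=CLOSED
  event#13 t=35ms outcome=F: state=CLOSED

Answer: CCCCCCCCCCCCC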